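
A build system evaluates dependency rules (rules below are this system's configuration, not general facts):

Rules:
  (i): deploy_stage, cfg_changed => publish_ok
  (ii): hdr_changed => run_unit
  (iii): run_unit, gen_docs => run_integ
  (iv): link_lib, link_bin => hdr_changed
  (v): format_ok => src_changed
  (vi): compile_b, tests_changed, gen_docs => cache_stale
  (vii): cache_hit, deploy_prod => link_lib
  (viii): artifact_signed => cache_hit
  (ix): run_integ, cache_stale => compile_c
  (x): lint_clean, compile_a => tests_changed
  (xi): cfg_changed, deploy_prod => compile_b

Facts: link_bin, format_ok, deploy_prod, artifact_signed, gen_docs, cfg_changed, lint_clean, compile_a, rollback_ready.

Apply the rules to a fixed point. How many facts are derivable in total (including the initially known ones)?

19

Round 1 fires (v), (viii), (x), (xi), giving src_changed, cache_hit, tests_changed, compile_b.
Round 2 fires (vi), (vii), giving cache_stale, link_lib.
Round 3 fires (iv), giving hdr_changed.
Round 4 fires (ii), giving run_unit.
Round 5 fires (iii), giving run_integ.
Round 6 fires (ix), giving compile_c.
Closure: {artifact_signed, cache_hit, cache_stale, cfg_changed, compile_a, compile_b, compile_c, deploy_prod, format_ok, gen_docs, hdr_changed, link_bin, link_lib, lint_clean, rollback_ready, run_integ, run_unit, src_changed, tests_changed} — 19 facts.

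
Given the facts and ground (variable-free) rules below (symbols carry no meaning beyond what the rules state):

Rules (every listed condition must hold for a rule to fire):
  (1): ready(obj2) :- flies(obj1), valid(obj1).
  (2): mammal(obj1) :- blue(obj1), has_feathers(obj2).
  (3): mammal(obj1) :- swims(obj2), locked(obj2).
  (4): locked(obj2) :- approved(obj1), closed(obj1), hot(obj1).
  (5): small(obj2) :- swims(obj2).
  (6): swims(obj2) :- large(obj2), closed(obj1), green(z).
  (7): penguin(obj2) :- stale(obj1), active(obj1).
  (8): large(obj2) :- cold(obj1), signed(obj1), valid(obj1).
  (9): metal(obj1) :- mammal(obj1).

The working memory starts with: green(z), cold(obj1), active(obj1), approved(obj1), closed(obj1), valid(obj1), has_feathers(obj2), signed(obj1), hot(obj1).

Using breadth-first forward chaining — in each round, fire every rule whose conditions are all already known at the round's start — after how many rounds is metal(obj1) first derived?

Round 1: (4) [locked(obj2) :- approved(obj1), closed(obj1), hot(obj1).]; (8) [large(obj2) :- cold(obj1), signed(obj1), valid(obj1).]. Adds locked(obj2), large(obj2).
Round 2: (6) [swims(obj2) :- large(obj2), closed(obj1), green(z).]. Adds swims(obj2).
Round 3: (3) [mammal(obj1) :- swims(obj2), locked(obj2).]; (5) [small(obj2) :- swims(obj2).]. Adds mammal(obj1), small(obj2).
Round 4: (9) [metal(obj1) :- mammal(obj1).]. Adds metal(obj1).
metal(obj1) first appears in round 4.

4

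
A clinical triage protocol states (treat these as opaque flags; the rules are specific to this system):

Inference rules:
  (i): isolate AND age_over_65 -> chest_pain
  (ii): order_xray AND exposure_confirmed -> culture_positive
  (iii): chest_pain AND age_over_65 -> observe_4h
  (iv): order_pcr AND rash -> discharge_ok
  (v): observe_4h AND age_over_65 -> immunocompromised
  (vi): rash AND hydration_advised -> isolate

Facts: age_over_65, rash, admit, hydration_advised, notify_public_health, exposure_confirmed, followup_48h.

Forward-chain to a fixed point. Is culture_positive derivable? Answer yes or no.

Round 1 fires (vi), giving isolate.
Round 2 fires (i), giving chest_pain.
Round 3 fires (iii), giving observe_4h.
Round 4 fires (v), giving immunocompromised.
Fixed point reached. culture_positive is concluded only by (ii); (ii) needs order_xray (never derived).

no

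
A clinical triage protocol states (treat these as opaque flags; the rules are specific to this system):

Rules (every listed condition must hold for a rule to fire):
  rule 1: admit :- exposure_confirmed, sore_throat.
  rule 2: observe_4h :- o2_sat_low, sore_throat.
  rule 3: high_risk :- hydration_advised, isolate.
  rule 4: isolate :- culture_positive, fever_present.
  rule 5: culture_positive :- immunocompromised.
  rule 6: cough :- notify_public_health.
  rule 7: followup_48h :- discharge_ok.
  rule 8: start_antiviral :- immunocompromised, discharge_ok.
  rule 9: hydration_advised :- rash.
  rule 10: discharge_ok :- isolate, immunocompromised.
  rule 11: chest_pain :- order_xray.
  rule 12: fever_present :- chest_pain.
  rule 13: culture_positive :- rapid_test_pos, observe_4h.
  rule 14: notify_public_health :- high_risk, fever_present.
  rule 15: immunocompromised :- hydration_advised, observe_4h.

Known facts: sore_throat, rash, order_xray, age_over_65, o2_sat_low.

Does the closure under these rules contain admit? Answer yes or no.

no

Round 1: rule 2 [observe_4h :- o2_sat_low, sore_throat.]; rule 9 [hydration_advised :- rash.]; rule 11 [chest_pain :- order_xray.]. New: observe_4h, hydration_advised, chest_pain.
Round 2: rule 12 [fever_present :- chest_pain.]; rule 15 [immunocompromised :- hydration_advised, observe_4h.]. New: fever_present, immunocompromised.
Round 3: rule 5 [culture_positive :- immunocompromised.]. New: culture_positive.
Round 4: rule 4 [isolate :- culture_positive, fever_present.]. New: isolate.
Round 5: rule 3 [high_risk :- hydration_advised, isolate.]; rule 10 [discharge_ok :- isolate, immunocompromised.]. New: high_risk, discharge_ok.
Round 6: rule 7 [followup_48h :- discharge_ok.]; rule 8 [start_antiviral :- immunocompromised, discharge_ok.]; rule 14 [notify_public_health :- high_risk, fever_present.]. New: followup_48h, start_antiviral, notify_public_health.
Round 7: rule 6 [cough :- notify_public_health.]. New: cough.
Fixed point reached. admit is concluded only by rule 1; rule 1 needs exposure_confirmed (never derived).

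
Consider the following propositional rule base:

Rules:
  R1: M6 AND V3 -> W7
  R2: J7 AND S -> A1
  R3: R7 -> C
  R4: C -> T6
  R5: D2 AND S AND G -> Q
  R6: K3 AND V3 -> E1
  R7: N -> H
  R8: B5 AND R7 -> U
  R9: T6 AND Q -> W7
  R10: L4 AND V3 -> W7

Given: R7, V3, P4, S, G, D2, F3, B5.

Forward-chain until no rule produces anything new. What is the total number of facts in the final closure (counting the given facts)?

Round 1 — R3, R5, R8, derive C, Q, U.
Round 2 — R4, derive T6.
Round 3 — R9, derive W7.
Closure: {B5, C, D2, F3, G, P4, Q, R7, S, T6, U, V3, W7} — 13 facts.

13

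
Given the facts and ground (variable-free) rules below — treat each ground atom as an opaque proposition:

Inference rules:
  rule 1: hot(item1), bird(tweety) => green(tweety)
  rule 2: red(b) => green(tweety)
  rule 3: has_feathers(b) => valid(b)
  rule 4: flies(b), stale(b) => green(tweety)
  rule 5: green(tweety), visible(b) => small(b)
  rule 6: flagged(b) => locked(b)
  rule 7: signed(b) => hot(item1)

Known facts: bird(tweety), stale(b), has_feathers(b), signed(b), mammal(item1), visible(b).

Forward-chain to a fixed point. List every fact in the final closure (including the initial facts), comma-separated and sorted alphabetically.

Round 1: rule 3 [has_feathers(b) => valid(b)]; rule 7 [signed(b) => hot(item1)]. New: valid(b), hot(item1).
Round 2: rule 1 [hot(item1), bird(tweety) => green(tweety)]. New: green(tweety).
Round 3: rule 5 [green(tweety), visible(b) => small(b)]. New: small(b).

bird(tweety), green(tweety), has_feathers(b), hot(item1), mammal(item1), signed(b), small(b), stale(b), valid(b), visible(b)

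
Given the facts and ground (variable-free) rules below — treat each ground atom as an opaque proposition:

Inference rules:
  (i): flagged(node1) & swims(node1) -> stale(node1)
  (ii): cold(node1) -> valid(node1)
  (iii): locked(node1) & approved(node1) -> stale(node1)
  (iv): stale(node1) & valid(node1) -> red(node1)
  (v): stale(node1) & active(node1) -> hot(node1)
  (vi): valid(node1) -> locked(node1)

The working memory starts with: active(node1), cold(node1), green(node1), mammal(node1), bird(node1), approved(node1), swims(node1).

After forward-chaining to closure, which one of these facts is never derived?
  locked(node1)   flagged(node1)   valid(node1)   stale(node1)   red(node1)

flagged(node1)

Round 1: (ii) [cold(node1) -> valid(node1)]. New: valid(node1).
Round 2: (vi) [valid(node1) -> locked(node1)]. New: locked(node1).
Round 3: (iii) [locked(node1) & approved(node1) -> stale(node1)]. New: stale(node1).
Round 4: (iv) [stale(node1) & valid(node1) -> red(node1)]; (v) [stale(node1) & active(node1) -> hot(node1)]. New: red(node1), hot(node1).
Derived: valid(node1) (round 1), stale(node1) (round 3), locked(node1) (round 2), red(node1) (round 4). flagged(node1) never appears in any round.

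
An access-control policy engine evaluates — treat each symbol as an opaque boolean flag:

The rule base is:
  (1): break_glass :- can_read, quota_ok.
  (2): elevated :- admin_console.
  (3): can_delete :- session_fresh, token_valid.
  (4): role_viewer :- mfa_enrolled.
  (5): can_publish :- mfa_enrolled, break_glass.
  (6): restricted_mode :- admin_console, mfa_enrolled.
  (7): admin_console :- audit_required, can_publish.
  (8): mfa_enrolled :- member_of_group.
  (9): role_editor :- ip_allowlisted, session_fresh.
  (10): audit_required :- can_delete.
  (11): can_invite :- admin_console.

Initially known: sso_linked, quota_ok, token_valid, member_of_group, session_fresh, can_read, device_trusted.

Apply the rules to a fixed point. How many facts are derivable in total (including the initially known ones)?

17

[1] (1) [break_glass :- can_read, quota_ok.]; (3) [can_delete :- session_fresh, token_valid.]; (8) [mfa_enrolled :- member_of_group.]. ⇒ new: break_glass, can_delete, mfa_enrolled.
[2] (4) [role_viewer :- mfa_enrolled.]; (5) [can_publish :- mfa_enrolled, break_glass.]; (10) [audit_required :- can_delete.]. ⇒ new: role_viewer, can_publish, audit_required.
[3] (7) [admin_console :- audit_required, can_publish.]. ⇒ new: admin_console.
[4] (2) [elevated :- admin_console.]; (6) [restricted_mode :- admin_console, mfa_enrolled.]; (11) [can_invite :- admin_console.]. ⇒ new: elevated, restricted_mode, can_invite.
Closure: {admin_console, audit_required, break_glass, can_delete, can_invite, can_publish, can_read, device_trusted, elevated, member_of_group, mfa_enrolled, quota_ok, restricted_mode, role_viewer, session_fresh, sso_linked, token_valid} — 17 facts.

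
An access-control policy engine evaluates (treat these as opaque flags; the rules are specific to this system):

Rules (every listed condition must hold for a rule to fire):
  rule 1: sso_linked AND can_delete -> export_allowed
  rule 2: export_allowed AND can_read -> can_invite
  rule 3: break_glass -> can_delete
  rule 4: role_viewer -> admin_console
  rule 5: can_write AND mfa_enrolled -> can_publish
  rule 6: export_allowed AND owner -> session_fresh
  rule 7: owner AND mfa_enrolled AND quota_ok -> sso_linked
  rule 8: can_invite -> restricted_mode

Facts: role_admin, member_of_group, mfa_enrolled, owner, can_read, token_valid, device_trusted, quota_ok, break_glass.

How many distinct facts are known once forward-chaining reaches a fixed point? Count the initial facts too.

15

[1] rule 3 [break_glass -> can_delete]; rule 7 [owner AND mfa_enrolled AND quota_ok -> sso_linked]. ⇒ new: can_delete, sso_linked.
[2] rule 1 [sso_linked AND can_delete -> export_allowed]. ⇒ new: export_allowed.
[3] rule 2 [export_allowed AND can_read -> can_invite]; rule 6 [export_allowed AND owner -> session_fresh]. ⇒ new: can_invite, session_fresh.
[4] rule 8 [can_invite -> restricted_mode]. ⇒ new: restricted_mode.
Closure: {break_glass, can_delete, can_invite, can_read, device_trusted, export_allowed, member_of_group, mfa_enrolled, owner, quota_ok, restricted_mode, role_admin, session_fresh, sso_linked, token_valid} — 15 facts.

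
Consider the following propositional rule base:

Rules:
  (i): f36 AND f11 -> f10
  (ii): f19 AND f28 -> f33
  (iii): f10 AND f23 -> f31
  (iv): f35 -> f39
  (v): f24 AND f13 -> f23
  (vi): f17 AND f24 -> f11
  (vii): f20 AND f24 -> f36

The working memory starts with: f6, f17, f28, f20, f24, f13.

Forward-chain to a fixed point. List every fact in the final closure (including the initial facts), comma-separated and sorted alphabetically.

[1] (v) [f24 AND f13 -> f23]; (vi) [f17 AND f24 -> f11]; (vii) [f20 AND f24 -> f36]. ⇒ new: f23, f11, f36.
[2] (i) [f36 AND f11 -> f10]. ⇒ new: f10.
[3] (iii) [f10 AND f23 -> f31]. ⇒ new: f31.

f10, f11, f13, f17, f20, f23, f24, f28, f31, f36, f6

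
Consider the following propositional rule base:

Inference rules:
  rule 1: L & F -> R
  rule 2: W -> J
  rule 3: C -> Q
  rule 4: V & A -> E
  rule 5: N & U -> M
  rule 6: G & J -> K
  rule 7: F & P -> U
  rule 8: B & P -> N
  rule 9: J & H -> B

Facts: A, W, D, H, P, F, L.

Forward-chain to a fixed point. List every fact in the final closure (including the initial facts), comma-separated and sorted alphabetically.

Round 1: rule 1 [L & F -> R]; rule 2 [W -> J]; rule 7 [F & P -> U]. New: R, J, U.
Round 2: rule 9 [J & H -> B]. New: B.
Round 3: rule 8 [B & P -> N]. New: N.
Round 4: rule 5 [N & U -> M]. New: M.

A, B, D, F, H, J, L, M, N, P, R, U, W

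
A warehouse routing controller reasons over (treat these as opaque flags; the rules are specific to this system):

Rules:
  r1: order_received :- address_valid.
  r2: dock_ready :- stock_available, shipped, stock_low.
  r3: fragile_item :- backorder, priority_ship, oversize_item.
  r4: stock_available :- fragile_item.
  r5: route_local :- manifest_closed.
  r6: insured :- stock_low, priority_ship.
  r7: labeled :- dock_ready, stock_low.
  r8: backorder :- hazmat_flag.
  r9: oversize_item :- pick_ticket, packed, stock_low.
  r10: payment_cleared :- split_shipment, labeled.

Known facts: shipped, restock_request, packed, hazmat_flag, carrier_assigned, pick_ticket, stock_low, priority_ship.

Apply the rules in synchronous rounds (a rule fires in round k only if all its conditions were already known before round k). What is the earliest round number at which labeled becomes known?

5

[1] r6 [insured :- stock_low, priority_ship.]; r8 [backorder :- hazmat_flag.]; r9 [oversize_item :- pick_ticket, packed, stock_low.]. ⇒ new: insured, backorder, oversize_item.
[2] r3 [fragile_item :- backorder, priority_ship, oversize_item.]. ⇒ new: fragile_item.
[3] r4 [stock_available :- fragile_item.]. ⇒ new: stock_available.
[4] r2 [dock_ready :- stock_available, shipped, stock_low.]. ⇒ new: dock_ready.
[5] r7 [labeled :- dock_ready, stock_low.]. ⇒ new: labeled.
labeled first appears in round 5.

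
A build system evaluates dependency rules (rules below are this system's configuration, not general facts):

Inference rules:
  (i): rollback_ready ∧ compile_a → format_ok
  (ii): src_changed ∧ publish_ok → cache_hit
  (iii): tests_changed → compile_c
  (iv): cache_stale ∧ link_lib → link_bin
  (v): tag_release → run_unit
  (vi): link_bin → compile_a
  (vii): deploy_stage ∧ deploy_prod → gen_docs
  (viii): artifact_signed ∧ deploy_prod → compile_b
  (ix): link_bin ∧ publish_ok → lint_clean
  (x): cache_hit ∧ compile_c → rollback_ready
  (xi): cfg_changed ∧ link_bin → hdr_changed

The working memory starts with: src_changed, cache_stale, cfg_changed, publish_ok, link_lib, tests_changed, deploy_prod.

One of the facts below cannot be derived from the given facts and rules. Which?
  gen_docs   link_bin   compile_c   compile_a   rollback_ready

Round 1 — (ii), (iii), (iv), derive cache_hit, compile_c, link_bin.
Round 2 — (vi), (ix), (x), (xi), derive compile_a, lint_clean, rollback_ready, hdr_changed.
Round 3 — (i), derive format_ok.
Derived: compile_c (round 1), link_bin (round 1), compile_a (round 2), rollback_ready (round 2). gen_docs never appears in any round.

gen_docs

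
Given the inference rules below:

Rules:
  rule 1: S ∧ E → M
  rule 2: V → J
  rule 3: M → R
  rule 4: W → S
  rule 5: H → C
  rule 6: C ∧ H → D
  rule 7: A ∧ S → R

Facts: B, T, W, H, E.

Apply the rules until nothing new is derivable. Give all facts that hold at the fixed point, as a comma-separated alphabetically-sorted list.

B, C, D, E, H, M, R, S, T, W

Round 1: rule 4 [W → S]; rule 5 [H → C]. Adds S, C.
Round 2: rule 1 [S ∧ E → M]; rule 6 [C ∧ H → D]. Adds M, D.
Round 3: rule 3 [M → R]. Adds R.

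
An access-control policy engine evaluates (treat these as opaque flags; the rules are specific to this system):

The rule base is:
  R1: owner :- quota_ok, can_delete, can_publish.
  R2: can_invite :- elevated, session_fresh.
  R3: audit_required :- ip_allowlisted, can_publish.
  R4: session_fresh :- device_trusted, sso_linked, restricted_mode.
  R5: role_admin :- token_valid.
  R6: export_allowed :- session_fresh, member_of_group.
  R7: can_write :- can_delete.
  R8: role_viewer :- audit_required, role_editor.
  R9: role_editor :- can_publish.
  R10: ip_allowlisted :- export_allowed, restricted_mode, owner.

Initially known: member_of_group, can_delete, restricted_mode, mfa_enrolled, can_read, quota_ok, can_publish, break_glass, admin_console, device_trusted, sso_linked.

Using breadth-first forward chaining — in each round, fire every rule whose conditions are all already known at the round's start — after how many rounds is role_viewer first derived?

Round 1: R1 [owner :- quota_ok, can_delete, can_publish.]; R4 [session_fresh :- device_trusted, sso_linked, restricted_mode.]; R7 [can_write :- can_delete.]; R9 [role_editor :- can_publish.]. Adds owner, session_fresh, can_write, role_editor.
Round 2: R6 [export_allowed :- session_fresh, member_of_group.]. Adds export_allowed.
Round 3: R10 [ip_allowlisted :- export_allowed, restricted_mode, owner.]. Adds ip_allowlisted.
Round 4: R3 [audit_required :- ip_allowlisted, can_publish.]. Adds audit_required.
Round 5: R8 [role_viewer :- audit_required, role_editor.]. Adds role_viewer.
role_viewer first appears in round 5.

5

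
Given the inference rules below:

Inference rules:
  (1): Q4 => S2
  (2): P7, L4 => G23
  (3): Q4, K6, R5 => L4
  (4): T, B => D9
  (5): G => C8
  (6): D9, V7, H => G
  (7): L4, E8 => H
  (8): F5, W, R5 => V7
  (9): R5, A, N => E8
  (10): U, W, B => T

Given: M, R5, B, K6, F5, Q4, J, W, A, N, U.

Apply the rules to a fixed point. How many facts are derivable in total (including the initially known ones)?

Round 1: (1) [Q4 => S2]; (3) [Q4, K6, R5 => L4]; (8) [F5, W, R5 => V7]; (9) [R5, A, N => E8]; (10) [U, W, B => T]. New: S2, L4, V7, E8, T.
Round 2: (4) [T, B => D9]; (7) [L4, E8 => H]. New: D9, H.
Round 3: (6) [D9, V7, H => G]. New: G.
Round 4: (5) [G => C8]. New: C8.
Closure: {A, B, C8, D9, E8, F5, G, H, J, K6, L4, M, N, Q4, R5, S2, T, U, V7, W} — 20 facts.

20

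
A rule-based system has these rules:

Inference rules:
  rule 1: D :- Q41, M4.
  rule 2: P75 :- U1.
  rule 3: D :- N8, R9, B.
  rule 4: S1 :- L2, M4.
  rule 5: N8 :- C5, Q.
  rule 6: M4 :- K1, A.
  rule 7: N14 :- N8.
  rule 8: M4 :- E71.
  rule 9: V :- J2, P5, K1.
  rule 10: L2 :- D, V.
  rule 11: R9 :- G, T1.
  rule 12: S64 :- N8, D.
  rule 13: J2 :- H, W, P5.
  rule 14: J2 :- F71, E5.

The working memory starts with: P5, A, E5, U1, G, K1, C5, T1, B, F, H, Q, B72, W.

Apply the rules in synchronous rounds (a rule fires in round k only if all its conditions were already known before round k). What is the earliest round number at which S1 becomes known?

Round 1 fires rule 2, rule 5, rule 6, rule 11, rule 13, giving P75, N8, M4, R9, J2.
Round 2 fires rule 3, rule 7, rule 9, giving D, N14, V.
Round 3 fires rule 10, rule 12, giving L2, S64.
Round 4 fires rule 4, giving S1.
S1 first appears in round 4.

4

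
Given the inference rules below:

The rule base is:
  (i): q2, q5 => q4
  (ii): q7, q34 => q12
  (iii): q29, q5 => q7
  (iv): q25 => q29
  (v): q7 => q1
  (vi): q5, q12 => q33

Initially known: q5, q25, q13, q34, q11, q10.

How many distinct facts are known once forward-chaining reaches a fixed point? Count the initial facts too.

Round 1: (iv) [q25 => q29]. Adds q29.
Round 2: (iii) [q29, q5 => q7]. Adds q7.
Round 3: (ii) [q7, q34 => q12]; (v) [q7 => q1]. Adds q12, q1.
Round 4: (vi) [q5, q12 => q33]. Adds q33.
Closure: {q1, q10, q11, q12, q13, q25, q29, q33, q34, q5, q7} — 11 facts.

11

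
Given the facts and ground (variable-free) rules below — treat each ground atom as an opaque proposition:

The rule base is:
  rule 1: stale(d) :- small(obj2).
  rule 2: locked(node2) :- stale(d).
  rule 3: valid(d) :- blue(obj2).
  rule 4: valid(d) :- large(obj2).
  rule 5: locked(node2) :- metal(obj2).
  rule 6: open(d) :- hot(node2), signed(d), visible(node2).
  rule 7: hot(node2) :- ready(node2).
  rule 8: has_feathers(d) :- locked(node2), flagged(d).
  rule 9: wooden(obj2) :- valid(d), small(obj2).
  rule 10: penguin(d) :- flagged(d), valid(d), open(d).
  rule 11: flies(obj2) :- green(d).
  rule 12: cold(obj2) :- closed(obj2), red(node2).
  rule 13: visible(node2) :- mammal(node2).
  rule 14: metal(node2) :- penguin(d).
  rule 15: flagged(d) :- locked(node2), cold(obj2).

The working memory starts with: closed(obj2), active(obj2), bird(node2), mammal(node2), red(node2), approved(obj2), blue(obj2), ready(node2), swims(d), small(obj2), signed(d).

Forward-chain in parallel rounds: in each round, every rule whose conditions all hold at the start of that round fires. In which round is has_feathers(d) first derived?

Round 1 fires rule 1, rule 3, rule 7, rule 12, rule 13, giving stale(d), valid(d), hot(node2), cold(obj2), visible(node2).
Round 2 fires rule 2, rule 6, rule 9, giving locked(node2), open(d), wooden(obj2).
Round 3 fires rule 15, giving flagged(d).
Round 4 fires rule 8, rule 10, giving has_feathers(d), penguin(d).
has_feathers(d) first appears in round 4.

4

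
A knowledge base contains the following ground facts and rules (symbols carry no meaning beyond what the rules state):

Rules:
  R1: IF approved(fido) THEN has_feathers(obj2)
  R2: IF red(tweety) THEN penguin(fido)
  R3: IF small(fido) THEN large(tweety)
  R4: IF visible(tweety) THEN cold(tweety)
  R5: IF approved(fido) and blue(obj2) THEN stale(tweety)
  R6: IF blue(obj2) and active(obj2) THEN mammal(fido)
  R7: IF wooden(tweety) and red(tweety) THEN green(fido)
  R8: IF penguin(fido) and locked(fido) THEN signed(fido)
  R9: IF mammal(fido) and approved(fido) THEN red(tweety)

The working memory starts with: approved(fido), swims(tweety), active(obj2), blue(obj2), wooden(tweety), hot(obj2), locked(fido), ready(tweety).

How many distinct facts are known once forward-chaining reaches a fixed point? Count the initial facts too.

15

Round 1: R1 [IF approved(fido) THEN has_feathers(obj2)]; R5 [IF approved(fido) and blue(obj2) THEN stale(tweety)]; R6 [IF blue(obj2) and active(obj2) THEN mammal(fido)]. Adds has_feathers(obj2), stale(tweety), mammal(fido).
Round 2: R9 [IF mammal(fido) and approved(fido) THEN red(tweety)]. Adds red(tweety).
Round 3: R2 [IF red(tweety) THEN penguin(fido)]; R7 [IF wooden(tweety) and red(tweety) THEN green(fido)]. Adds penguin(fido), green(fido).
Round 4: R8 [IF penguin(fido) and locked(fido) THEN signed(fido)]. Adds signed(fido).
Closure: {active(obj2), approved(fido), blue(obj2), green(fido), has_feathers(obj2), hot(obj2), locked(fido), mammal(fido), penguin(fido), ready(tweety), red(tweety), signed(fido), stale(tweety), swims(tweety), wooden(tweety)} — 15 facts.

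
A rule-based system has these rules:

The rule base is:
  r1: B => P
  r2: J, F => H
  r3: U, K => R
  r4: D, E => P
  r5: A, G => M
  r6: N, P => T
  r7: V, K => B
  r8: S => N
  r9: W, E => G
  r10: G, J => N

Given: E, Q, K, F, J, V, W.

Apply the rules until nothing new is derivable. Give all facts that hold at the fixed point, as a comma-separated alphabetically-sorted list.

Round 1 — r2, r7, r9, derive H, B, G.
Round 2 — r1, r10, derive P, N.
Round 3 — r6, derive T.

B, E, F, G, H, J, K, N, P, Q, T, V, W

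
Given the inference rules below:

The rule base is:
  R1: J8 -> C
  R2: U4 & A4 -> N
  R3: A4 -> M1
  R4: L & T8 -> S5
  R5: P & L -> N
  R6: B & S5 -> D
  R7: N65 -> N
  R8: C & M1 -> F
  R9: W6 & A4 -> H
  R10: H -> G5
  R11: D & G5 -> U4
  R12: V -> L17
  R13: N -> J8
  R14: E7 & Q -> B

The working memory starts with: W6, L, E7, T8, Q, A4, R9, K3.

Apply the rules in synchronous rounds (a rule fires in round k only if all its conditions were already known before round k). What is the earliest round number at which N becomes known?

Round 1 — R3, R4, R9, R14, derive M1, S5, H, B.
Round 2 — R6, R10, derive D, G5.
Round 3 — R11, derive U4.
Round 4 — R2, derive N.
N first appears in round 4.

4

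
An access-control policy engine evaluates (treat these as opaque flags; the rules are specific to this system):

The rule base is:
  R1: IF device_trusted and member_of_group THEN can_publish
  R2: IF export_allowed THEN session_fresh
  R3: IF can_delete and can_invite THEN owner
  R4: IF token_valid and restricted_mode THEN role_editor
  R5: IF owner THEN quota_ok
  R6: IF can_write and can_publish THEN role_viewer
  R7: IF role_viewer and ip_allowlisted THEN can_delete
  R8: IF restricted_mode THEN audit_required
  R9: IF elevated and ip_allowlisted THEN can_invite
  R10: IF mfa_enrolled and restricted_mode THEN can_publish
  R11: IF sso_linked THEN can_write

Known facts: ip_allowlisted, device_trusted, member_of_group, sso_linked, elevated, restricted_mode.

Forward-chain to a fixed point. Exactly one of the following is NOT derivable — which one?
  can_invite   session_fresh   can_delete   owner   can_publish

session_fresh

Round 1: R1 [IF device_trusted and member_of_group THEN can_publish]; R8 [IF restricted_mode THEN audit_required]; R9 [IF elevated and ip_allowlisted THEN can_invite]; R11 [IF sso_linked THEN can_write]. Adds can_publish, audit_required, can_invite, can_write.
Round 2: R6 [IF can_write and can_publish THEN role_viewer]. Adds role_viewer.
Round 3: R7 [IF role_viewer and ip_allowlisted THEN can_delete]. Adds can_delete.
Round 4: R3 [IF can_delete and can_invite THEN owner]. Adds owner.
Round 5: R5 [IF owner THEN quota_ok]. Adds quota_ok.
Derived: owner (round 4), can_delete (round 3), can_publish (round 1), can_invite (round 1). session_fresh never appears in any round.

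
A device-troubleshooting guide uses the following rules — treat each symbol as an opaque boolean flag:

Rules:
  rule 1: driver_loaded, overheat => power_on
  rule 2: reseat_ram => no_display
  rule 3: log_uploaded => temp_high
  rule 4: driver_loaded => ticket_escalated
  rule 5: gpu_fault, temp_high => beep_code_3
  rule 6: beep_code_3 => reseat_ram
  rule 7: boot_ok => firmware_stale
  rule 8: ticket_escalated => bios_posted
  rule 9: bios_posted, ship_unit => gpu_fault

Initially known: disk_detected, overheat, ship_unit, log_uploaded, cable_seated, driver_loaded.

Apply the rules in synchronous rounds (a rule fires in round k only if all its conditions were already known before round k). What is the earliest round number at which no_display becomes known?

Round 1 — rule 1, rule 3, rule 4, derive power_on, temp_high, ticket_escalated.
Round 2 — rule 8, derive bios_posted.
Round 3 — rule 9, derive gpu_fault.
Round 4 — rule 5, derive beep_code_3.
Round 5 — rule 6, derive reseat_ram.
Round 6 — rule 2, derive no_display.
no_display first appears in round 6.

6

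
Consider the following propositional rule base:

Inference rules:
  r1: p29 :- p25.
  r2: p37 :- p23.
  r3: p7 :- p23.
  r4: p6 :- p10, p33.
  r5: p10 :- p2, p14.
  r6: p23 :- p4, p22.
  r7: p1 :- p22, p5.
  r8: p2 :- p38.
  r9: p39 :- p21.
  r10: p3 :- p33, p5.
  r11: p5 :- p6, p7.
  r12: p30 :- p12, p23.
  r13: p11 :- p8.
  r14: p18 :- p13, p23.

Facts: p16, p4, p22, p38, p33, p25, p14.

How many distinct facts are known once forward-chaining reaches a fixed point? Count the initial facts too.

17

Round 1: r1 [p29 :- p25.]; r6 [p23 :- p4, p22.]; r8 [p2 :- p38.]. Adds p29, p23, p2.
Round 2: r2 [p37 :- p23.]; r3 [p7 :- p23.]; r5 [p10 :- p2, p14.]. Adds p37, p7, p10.
Round 3: r4 [p6 :- p10, p33.]. Adds p6.
Round 4: r11 [p5 :- p6, p7.]. Adds p5.
Round 5: r7 [p1 :- p22, p5.]; r10 [p3 :- p33, p5.]. Adds p1, p3.
Closure: {p1, p10, p14, p16, p2, p22, p23, p25, p29, p3, p33, p37, p38, p4, p5, p6, p7} — 17 facts.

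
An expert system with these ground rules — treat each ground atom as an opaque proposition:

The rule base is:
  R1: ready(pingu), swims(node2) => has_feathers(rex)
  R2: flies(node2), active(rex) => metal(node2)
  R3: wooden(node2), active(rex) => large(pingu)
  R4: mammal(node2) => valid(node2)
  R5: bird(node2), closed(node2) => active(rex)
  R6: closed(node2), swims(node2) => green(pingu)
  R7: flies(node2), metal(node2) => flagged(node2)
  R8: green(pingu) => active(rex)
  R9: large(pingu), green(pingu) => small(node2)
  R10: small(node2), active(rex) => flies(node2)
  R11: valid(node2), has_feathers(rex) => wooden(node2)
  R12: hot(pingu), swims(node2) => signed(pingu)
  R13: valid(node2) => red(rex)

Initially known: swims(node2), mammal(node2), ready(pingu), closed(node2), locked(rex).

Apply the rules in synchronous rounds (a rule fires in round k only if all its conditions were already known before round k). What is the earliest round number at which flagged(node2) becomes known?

Round 1 fires R1, R4, R6, giving has_feathers(rex), valid(node2), green(pingu).
Round 2 fires R8, R11, R13, giving active(rex), wooden(node2), red(rex).
Round 3 fires R3, giving large(pingu).
Round 4 fires R9, giving small(node2).
Round 5 fires R10, giving flies(node2).
Round 6 fires R2, giving metal(node2).
Round 7 fires R7, giving flagged(node2).
flagged(node2) first appears in round 7.

7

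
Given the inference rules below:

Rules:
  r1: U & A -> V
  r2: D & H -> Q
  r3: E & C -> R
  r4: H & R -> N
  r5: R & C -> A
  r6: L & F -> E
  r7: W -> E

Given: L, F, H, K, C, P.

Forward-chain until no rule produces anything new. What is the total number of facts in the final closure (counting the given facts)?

Round 1 fires r6, giving E.
Round 2 fires r3, giving R.
Round 3 fires r4, r5, giving N, A.
Closure: {A, C, E, F, H, K, L, N, P, R} — 10 facts.

10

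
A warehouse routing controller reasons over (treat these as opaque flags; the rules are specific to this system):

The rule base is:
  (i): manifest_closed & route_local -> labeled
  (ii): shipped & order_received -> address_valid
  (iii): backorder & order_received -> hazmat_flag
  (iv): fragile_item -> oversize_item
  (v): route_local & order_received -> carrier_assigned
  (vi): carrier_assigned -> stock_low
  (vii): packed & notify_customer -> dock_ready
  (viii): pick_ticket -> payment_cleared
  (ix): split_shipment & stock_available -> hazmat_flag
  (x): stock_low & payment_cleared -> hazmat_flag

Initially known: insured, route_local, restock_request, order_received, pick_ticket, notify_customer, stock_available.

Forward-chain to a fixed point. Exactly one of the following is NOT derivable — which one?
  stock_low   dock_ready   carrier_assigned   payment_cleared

dock_ready

Round 1: (v) [route_local & order_received -> carrier_assigned]; (viii) [pick_ticket -> payment_cleared]. Adds carrier_assigned, payment_cleared.
Round 2: (vi) [carrier_assigned -> stock_low]. Adds stock_low.
Round 3: (x) [stock_low & payment_cleared -> hazmat_flag]. Adds hazmat_flag.
Derived: carrier_assigned (round 1), payment_cleared (round 1), stock_low (round 2). dock_ready never appears in any round.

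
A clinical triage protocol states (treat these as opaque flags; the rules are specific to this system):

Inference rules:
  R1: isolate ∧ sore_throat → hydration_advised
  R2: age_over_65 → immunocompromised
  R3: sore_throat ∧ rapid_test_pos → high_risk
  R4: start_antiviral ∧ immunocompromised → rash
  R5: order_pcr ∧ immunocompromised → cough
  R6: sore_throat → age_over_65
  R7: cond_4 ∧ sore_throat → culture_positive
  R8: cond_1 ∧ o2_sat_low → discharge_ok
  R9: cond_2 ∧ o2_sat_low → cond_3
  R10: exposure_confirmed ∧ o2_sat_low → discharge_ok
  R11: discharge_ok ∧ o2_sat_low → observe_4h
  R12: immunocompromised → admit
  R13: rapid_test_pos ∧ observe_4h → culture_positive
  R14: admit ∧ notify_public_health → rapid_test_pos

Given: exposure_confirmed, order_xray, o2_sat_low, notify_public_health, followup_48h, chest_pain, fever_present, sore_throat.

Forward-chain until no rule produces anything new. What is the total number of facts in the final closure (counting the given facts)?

16

Round 1: R6 [sore_throat → age_over_65]; R10 [exposure_confirmed ∧ o2_sat_low → discharge_ok]. New: age_over_65, discharge_ok.
Round 2: R2 [age_over_65 → immunocompromised]; R11 [discharge_ok ∧ o2_sat_low → observe_4h]. New: immunocompromised, observe_4h.
Round 3: R12 [immunocompromised → admit]. New: admit.
Round 4: R14 [admit ∧ notify_public_health → rapid_test_pos]. New: rapid_test_pos.
Round 5: R3 [sore_throat ∧ rapid_test_pos → high_risk]; R13 [rapid_test_pos ∧ observe_4h → culture_positive]. New: high_risk, culture_positive.
Closure: {admit, age_over_65, chest_pain, culture_positive, discharge_ok, exposure_confirmed, fever_present, followup_48h, high_risk, immunocompromised, notify_public_health, o2_sat_low, observe_4h, order_xray, rapid_test_pos, sore_throat} — 16 facts.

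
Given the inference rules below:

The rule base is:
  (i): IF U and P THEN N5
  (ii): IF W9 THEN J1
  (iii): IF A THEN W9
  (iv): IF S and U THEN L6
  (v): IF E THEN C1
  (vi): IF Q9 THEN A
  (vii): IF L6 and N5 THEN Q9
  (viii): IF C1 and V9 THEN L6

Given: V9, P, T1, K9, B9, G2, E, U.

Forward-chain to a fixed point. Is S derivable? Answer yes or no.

no

Round 1: (i) [IF U and P THEN N5]; (v) [IF E THEN C1]. New: N5, C1.
Round 2: (viii) [IF C1 and V9 THEN L6]. New: L6.
Round 3: (vii) [IF L6 and N5 THEN Q9]. New: Q9.
Round 4: (vi) [IF Q9 THEN A]. New: A.
Round 5: (iii) [IF A THEN W9]. New: W9.
Round 6: (ii) [IF W9 THEN J1]. New: J1.
Fixed point reached. No rule has S as a consequent, and it is not given.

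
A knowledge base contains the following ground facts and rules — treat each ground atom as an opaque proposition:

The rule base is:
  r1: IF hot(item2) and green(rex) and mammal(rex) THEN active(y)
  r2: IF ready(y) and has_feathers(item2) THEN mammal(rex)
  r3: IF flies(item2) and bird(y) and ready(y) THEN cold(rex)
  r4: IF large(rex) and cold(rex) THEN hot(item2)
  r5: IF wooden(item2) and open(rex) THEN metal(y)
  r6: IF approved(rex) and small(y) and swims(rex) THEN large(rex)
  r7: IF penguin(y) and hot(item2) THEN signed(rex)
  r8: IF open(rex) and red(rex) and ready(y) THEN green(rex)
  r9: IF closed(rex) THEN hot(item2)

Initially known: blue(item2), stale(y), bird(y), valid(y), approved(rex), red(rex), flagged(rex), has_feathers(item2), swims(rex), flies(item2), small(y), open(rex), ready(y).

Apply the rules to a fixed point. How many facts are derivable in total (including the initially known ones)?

19

[1] r2 [IF ready(y) and has_feathers(item2) THEN mammal(rex)]; r3 [IF flies(item2) and bird(y) and ready(y) THEN cold(rex)]; r6 [IF approved(rex) and small(y) and swims(rex) THEN large(rex)]; r8 [IF open(rex) and red(rex) and ready(y) THEN green(rex)]. ⇒ new: mammal(rex), cold(rex), large(rex), green(rex).
[2] r4 [IF large(rex) and cold(rex) THEN hot(item2)]. ⇒ new: hot(item2).
[3] r1 [IF hot(item2) and green(rex) and mammal(rex) THEN active(y)]. ⇒ new: active(y).
Closure: {active(y), approved(rex), bird(y), blue(item2), cold(rex), flagged(rex), flies(item2), green(rex), has_feathers(item2), hot(item2), large(rex), mammal(rex), open(rex), ready(y), red(rex), small(y), stale(y), swims(rex), valid(y)} — 19 facts.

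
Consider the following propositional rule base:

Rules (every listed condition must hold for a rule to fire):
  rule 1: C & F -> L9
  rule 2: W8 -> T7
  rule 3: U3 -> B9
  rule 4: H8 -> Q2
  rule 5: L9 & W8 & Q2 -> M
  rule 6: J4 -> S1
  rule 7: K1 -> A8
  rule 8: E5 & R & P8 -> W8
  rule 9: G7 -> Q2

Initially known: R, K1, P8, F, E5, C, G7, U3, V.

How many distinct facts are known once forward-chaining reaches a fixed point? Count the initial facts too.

16

[1] rule 1 [C & F -> L9]; rule 3 [U3 -> B9]; rule 7 [K1 -> A8]; rule 8 [E5 & R & P8 -> W8]; rule 9 [G7 -> Q2]. ⇒ new: L9, B9, A8, W8, Q2.
[2] rule 2 [W8 -> T7]; rule 5 [L9 & W8 & Q2 -> M]. ⇒ new: T7, M.
Closure: {A8, B9, C, E5, F, G7, K1, L9, M, P8, Q2, R, T7, U3, V, W8} — 16 facts.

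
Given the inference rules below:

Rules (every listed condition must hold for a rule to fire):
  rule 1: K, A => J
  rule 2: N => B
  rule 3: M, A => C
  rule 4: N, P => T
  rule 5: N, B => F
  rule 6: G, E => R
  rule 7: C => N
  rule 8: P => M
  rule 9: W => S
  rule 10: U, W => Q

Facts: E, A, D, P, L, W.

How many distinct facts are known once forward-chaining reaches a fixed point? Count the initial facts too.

13

Round 1 — rule 8, rule 9, derive M, S.
Round 2 — rule 3, derive C.
Round 3 — rule 7, derive N.
Round 4 — rule 2, rule 4, derive B, T.
Round 5 — rule 5, derive F.
Closure: {A, B, C, D, E, F, L, M, N, P, S, T, W} — 13 facts.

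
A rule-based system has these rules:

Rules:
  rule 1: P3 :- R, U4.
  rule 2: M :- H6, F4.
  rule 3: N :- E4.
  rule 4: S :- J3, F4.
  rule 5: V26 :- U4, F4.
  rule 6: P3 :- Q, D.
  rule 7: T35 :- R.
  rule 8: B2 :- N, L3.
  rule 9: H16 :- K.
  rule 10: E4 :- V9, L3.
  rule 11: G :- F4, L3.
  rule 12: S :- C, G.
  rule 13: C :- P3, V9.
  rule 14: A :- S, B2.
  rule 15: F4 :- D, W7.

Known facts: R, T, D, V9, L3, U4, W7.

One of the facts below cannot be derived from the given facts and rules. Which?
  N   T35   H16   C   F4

H16

Round 1: rule 1 [P3 :- R, U4.]; rule 7 [T35 :- R.]; rule 10 [E4 :- V9, L3.]; rule 15 [F4 :- D, W7.]. Adds P3, T35, E4, F4.
Round 2: rule 3 [N :- E4.]; rule 5 [V26 :- U4, F4.]; rule 11 [G :- F4, L3.]; rule 13 [C :- P3, V9.]. Adds N, V26, G, C.
Round 3: rule 8 [B2 :- N, L3.]; rule 12 [S :- C, G.]. Adds B2, S.
Round 4: rule 14 [A :- S, B2.]. Adds A.
Derived: C (round 2), F4 (round 1), N (round 2), T35 (round 1). H16 never appears in any round.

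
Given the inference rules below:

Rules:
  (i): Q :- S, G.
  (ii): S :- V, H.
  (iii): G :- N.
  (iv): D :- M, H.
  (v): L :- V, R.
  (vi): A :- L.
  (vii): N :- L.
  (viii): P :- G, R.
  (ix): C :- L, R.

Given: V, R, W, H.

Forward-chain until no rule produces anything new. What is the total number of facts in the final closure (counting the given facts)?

12

Round 1: (ii) [S :- V, H.]; (v) [L :- V, R.]. Adds S, L.
Round 2: (vi) [A :- L.]; (vii) [N :- L.]; (ix) [C :- L, R.]. Adds A, N, C.
Round 3: (iii) [G :- N.]. Adds G.
Round 4: (i) [Q :- S, G.]; (viii) [P :- G, R.]. Adds Q, P.
Closure: {A, C, G, H, L, N, P, Q, R, S, V, W} — 12 facts.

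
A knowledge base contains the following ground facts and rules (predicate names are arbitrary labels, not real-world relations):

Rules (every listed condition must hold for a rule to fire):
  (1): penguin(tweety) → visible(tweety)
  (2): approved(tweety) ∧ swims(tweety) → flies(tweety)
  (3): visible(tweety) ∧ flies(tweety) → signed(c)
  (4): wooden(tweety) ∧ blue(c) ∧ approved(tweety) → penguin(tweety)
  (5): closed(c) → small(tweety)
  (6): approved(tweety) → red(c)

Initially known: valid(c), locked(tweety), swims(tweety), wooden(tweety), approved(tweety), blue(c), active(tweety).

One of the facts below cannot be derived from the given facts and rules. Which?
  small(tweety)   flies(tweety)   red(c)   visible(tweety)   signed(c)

small(tweety)

[1] (2) [approved(tweety) ∧ swims(tweety) → flies(tweety)]; (4) [wooden(tweety) ∧ blue(c) ∧ approved(tweety) → penguin(tweety)]; (6) [approved(tweety) → red(c)]. ⇒ new: flies(tweety), penguin(tweety), red(c).
[2] (1) [penguin(tweety) → visible(tweety)]. ⇒ new: visible(tweety).
[3] (3) [visible(tweety) ∧ flies(tweety) → signed(c)]. ⇒ new: signed(c).
Derived: flies(tweety) (round 1), signed(c) (round 3), visible(tweety) (round 2), red(c) (round 1). small(tweety) never appears in any round.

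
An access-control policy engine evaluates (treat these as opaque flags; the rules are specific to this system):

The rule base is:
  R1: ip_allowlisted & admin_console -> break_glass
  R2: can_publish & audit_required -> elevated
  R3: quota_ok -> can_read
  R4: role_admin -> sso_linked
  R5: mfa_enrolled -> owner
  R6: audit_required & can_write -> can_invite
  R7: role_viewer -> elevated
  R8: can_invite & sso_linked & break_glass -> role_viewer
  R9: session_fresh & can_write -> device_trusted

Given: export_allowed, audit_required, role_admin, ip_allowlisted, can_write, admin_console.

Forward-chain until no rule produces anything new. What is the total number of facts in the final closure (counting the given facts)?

11

Round 1: R1 [ip_allowlisted & admin_console -> break_glass]; R4 [role_admin -> sso_linked]; R6 [audit_required & can_write -> can_invite]. New: break_glass, sso_linked, can_invite.
Round 2: R8 [can_invite & sso_linked & break_glass -> role_viewer]. New: role_viewer.
Round 3: R7 [role_viewer -> elevated]. New: elevated.
Closure: {admin_console, audit_required, break_glass, can_invite, can_write, elevated, export_allowed, ip_allowlisted, role_admin, role_viewer, sso_linked} — 11 facts.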